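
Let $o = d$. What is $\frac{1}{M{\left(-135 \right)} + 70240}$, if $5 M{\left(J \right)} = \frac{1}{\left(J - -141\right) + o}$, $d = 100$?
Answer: $\frac{530}{37227201} \approx 1.4237 \cdot 10^{-5}$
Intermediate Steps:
$o = 100$
$M{\left(J \right)} = \frac{1}{5 \left(241 + J\right)}$ ($M{\left(J \right)} = \frac{1}{5 \left(\left(J - -141\right) + 100\right)} = \frac{1}{5 \left(\left(J + 141\right) + 100\right)} = \frac{1}{5 \left(\left(141 + J\right) + 100\right)} = \frac{1}{5 \left(241 + J\right)}$)
$\frac{1}{M{\left(-135 \right)} + 70240} = \frac{1}{\frac{1}{5 \left(241 - 135\right)} + 70240} = \frac{1}{\frac{1}{5 \cdot 106} + 70240} = \frac{1}{\frac{1}{5} \cdot \frac{1}{106} + 70240} = \frac{1}{\frac{1}{530} + 70240} = \frac{1}{\frac{37227201}{530}} = \frac{530}{37227201}$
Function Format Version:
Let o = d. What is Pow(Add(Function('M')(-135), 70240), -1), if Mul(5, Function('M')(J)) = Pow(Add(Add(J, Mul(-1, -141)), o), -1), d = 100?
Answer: Rational(530, 37227201) ≈ 1.4237e-5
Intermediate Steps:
o = 100
Function('M')(J) = Mul(Rational(1, 5), Pow(Add(241, J), -1)) (Function('M')(J) = Mul(Rational(1, 5), Pow(Add(Add(J, Mul(-1, -141)), 100), -1)) = Mul(Rational(1, 5), Pow(Add(Add(J, 141), 100), -1)) = Mul(Rational(1, 5), Pow(Add(Add(141, J), 100), -1)) = Mul(Rational(1, 5), Pow(Add(241, J), -1)))
Pow(Add(Function('M')(-135), 70240), -1) = Pow(Add(Mul(Rational(1, 5), Pow(Add(241, -135), -1)), 70240), -1) = Pow(Add(Mul(Rational(1, 5), Pow(106, -1)), 70240), -1) = Pow(Add(Mul(Rational(1, 5), Rational(1, 106)), 70240), -1) = Pow(Add(Rational(1, 530), 70240), -1) = Pow(Rational(37227201, 530), -1) = Rational(530, 37227201)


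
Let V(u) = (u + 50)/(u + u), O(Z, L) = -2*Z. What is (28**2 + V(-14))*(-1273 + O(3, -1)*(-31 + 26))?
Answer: -6810397/7 ≈ -9.7291e+5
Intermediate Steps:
V(u) = (50 + u)/(2*u) (V(u) = (50 + u)/((2*u)) = (50 + u)*(1/(2*u)) = (50 + u)/(2*u))
(28**2 + V(-14))*(-1273 + O(3, -1)*(-31 + 26)) = (28**2 + (1/2)*(50 - 14)/(-14))*(-1273 + (-2*3)*(-31 + 26)) = (784 + (1/2)*(-1/14)*36)*(-1273 - 6*(-5)) = (784 - 9/7)*(-1273 + 30) = (5479/7)*(-1243) = -6810397/7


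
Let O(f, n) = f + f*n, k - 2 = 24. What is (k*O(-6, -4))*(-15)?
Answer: -7020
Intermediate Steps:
k = 26 (k = 2 + 24 = 26)
(k*O(-6, -4))*(-15) = (26*(-6*(1 - 4)))*(-15) = (26*(-6*(-3)))*(-15) = (26*18)*(-15) = 468*(-15) = -7020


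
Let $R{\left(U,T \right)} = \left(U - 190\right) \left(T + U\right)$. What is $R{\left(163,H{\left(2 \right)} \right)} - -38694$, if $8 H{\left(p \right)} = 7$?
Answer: $\frac{274155}{8} \approx 34269.0$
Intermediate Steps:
$H{\left(p \right)} = \frac{7}{8}$ ($H{\left(p \right)} = \frac{1}{8} \cdot 7 = \frac{7}{8}$)
$R{\left(U,T \right)} = \left(-190 + U\right) \left(T + U\right)$
$R{\left(163,H{\left(2 \right)} \right)} - -38694 = \left(163^{2} - \frac{665}{4} - 30970 + \frac{7}{8} \cdot 163\right) - -38694 = \left(26569 - \frac{665}{4} - 30970 + \frac{1141}{8}\right) + 38694 = - \frac{35397}{8} + 38694 = \frac{274155}{8}$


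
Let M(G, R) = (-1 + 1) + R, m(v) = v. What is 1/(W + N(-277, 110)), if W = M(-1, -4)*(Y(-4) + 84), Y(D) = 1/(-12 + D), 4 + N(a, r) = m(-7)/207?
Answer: -828/281341 ≈ -0.0029430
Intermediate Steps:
M(G, R) = R (M(G, R) = 0 + R = R)
N(a, r) = -835/207 (N(a, r) = -4 - 7/207 = -835/207)
W = -1343/4 (W = -4*(1/(-12 - 4) + 84) = -4*(1/(-16) + 84) = -4*(-1/16 + 84) = -4*1343/16 = -1343/4 ≈ -335.75)
1/(W + N(-277, 110)) = 1/(-1343/4 - 835/207) = 1/(-281341/828) = -828/281341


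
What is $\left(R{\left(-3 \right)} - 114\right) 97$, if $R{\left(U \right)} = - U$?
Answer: $-10767$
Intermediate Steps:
$\left(R{\left(-3 \right)} - 114\right) 97 = \left(\left(-1\right) \left(-3\right) - 114\right) 97 = \left(3 - 114\right) 97 = \left(-111\right) 97 = -10767$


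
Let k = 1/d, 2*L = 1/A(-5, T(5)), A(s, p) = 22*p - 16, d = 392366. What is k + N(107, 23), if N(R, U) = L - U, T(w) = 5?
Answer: -848099015/36882404 ≈ -22.995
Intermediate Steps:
A(s, p) = -16 + 22*p
L = 1/188 (L = 1/(2*(-16 + 22*5)) = 1/(2*(-16 + 110)) = (½)/94 = (½)*(1/94) = 1/188 ≈ 0.0053191)
N(R, U) = 1/188 - U
k = 1/392366 ≈ 2.5486e-6
k + N(107, 23) = 1/392366 + (1/188 - 1*23) = 1/392366 + (1/188 - 23) = 1/392366 - 4323/188 = -848099015/36882404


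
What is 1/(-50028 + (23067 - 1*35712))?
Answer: -1/62673 ≈ -1.5956e-5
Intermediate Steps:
1/(-50028 + (23067 - 1*35712)) = 1/(-50028 + (23067 - 35712)) = 1/(-50028 - 12645) = 1/(-62673) = -1/62673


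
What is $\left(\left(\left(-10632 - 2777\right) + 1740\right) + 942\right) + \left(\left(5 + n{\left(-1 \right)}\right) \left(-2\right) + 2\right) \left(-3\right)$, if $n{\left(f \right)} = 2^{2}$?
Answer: $-10679$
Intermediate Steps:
$n{\left(f \right)} = 4$
$\left(\left(\left(-10632 - 2777\right) + 1740\right) + 942\right) + \left(\left(5 + n{\left(-1 \right)}\right) \left(-2\right) + 2\right) \left(-3\right) = \left(\left(\left(-10632 - 2777\right) + 1740\right) + 942\right) + \left(\left(5 + 4\right) \left(-2\right) + 2\right) \left(-3\right) = \left(\left(\left(-10632 - 2777\right) + 1740\right) + 942\right) + \left(9 \left(-2\right) + 2\right) \left(-3\right) = \left(\left(-13409 + 1740\right) + 942\right) + \left(-18 + 2\right) \left(-3\right) = \left(-11669 + 942\right) - -48 = -10727 + 48 = -10679$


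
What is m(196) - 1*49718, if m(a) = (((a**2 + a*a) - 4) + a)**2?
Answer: 5932646858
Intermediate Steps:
m(a) = (-4 + a + 2*a**2)**2 (m(a) = (((a**2 + a**2) - 4) + a)**2 = ((2*a**2 - 4) + a)**2 = ((-4 + 2*a**2) + a)**2 = (-4 + a + 2*a**2)**2)
m(196) - 1*49718 = (-4 + 196 + 2*196**2)**2 - 1*49718 = (-4 + 196 + 2*38416)**2 - 49718 = (-4 + 196 + 76832)**2 - 49718 = 77024**2 - 49718 = 5932696576 - 49718 = 5932646858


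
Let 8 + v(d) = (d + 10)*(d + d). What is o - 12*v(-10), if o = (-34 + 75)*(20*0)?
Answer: 96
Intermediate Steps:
o = 0 (o = 41*0 = 0)
v(d) = -8 + 2*d*(10 + d) (v(d) = -8 + (d + 10)*(d + d) = -8 + (10 + d)*(2*d) = -8 + 2*d*(10 + d))
o - 12*v(-10) = 0 - 12*(-8 + 2*(-10)**2 + 20*(-10)) = 0 - 12*(-8 + 2*100 - 200) = 0 - 12*(-8 + 200 - 200) = 0 - 12*(-8) = 0 - 1*(-96) = 0 + 96 = 96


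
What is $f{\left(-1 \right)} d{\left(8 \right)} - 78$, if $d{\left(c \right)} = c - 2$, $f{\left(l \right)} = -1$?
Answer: $-84$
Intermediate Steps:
$d{\left(c \right)} = -2 + c$
$f{\left(-1 \right)} d{\left(8 \right)} - 78 = - (-2 + 8) - 78 = \left(-1\right) 6 - 78 = -6 - 78 = -84$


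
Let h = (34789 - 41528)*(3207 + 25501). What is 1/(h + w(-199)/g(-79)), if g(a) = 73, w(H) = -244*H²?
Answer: -73/14132477120 ≈ -5.1654e-9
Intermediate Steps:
h = -193463212 (h = -6739*28708 = -193463212)
1/(h + w(-199)/g(-79)) = 1/(-193463212 - 244*(-199)²/73) = 1/(-193463212 - 244*39601*(1/73)) = 1/(-193463212 - 9662644*1/73) = 1/(-193463212 - 9662644/73) = 1/(-14132477120/73) = -73/14132477120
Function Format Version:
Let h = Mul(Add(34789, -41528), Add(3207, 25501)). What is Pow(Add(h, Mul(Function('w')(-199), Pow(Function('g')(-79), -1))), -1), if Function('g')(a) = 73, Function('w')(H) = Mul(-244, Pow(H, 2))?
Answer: Rational(-73, 14132477120) ≈ -5.1654e-9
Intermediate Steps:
h = -193463212 (h = Mul(-6739, 28708) = -193463212)
Pow(Add(h, Mul(Function('w')(-199), Pow(Function('g')(-79), -1))), -1) = Pow(Add(-193463212, Mul(Mul(-244, Pow(-199, 2)), Pow(73, -1))), -1) = Pow(Add(-193463212, Mul(Mul(-244, 39601), Rational(1, 73))), -1) = Pow(Add(-193463212, Mul(-9662644, Rational(1, 73))), -1) = Pow(Add(-193463212, Rational(-9662644, 73)), -1) = Pow(Rational(-14132477120, 73), -1) = Rational(-73, 14132477120)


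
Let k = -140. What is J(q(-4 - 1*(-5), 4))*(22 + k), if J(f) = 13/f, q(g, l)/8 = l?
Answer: -767/16 ≈ -47.938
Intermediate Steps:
q(g, l) = 8*l
J(q(-4 - 1*(-5), 4))*(22 + k) = (13/((8*4)))*(22 - 140) = (13/32)*(-118) = -767/16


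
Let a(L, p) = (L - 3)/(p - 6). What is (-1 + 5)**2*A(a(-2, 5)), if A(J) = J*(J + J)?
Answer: 800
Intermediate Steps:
a(L, p) = (-3 + L)/(-6 + p)
A(J) = 2*J**2 (A(J) = J*(2*J) = 2*J**2)
(-1 + 5)**2*A(a(-2, 5)) = (-1 + 5)**2*(2*((-3 - 2)/(-6 + 5))**2) = 4**2*(2*(-5/(-1))**2) = 16*(2*(-1*(-5))**2) = 16*(2*5**2) = 16*(2*25) = 16*50 = 800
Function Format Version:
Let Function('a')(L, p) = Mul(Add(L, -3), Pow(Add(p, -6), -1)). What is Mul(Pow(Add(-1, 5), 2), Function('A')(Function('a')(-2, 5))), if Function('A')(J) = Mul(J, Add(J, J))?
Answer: 800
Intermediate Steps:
Function('a')(L, p) = Mul(Pow(Add(-6, p), -1), Add(-3, L)) (Function('a')(L, p) = Mul(Add(-3, L), Pow(Add(-6, p), -1)) = Mul(Pow(Add(-6, p), -1), Add(-3, L)))
Function('A')(J) = Mul(2, Pow(J, 2)) (Function('A')(J) = Mul(J, Mul(2, J)) = Mul(2, Pow(J, 2)))
Mul(Pow(Add(-1, 5), 2), Function('A')(Function('a')(-2, 5))) = Mul(Pow(Add(-1, 5), 2), Mul(2, Pow(Mul(Pow(Add(-6, 5), -1), Add(-3, -2)), 2))) = Mul(Pow(4, 2), Mul(2, Pow(Mul(Pow(-1, -1), -5), 2))) = Mul(16, Mul(2, Pow(Mul(-1, -5), 2))) = Mul(16, Mul(2, Pow(5, 2))) = Mul(16, Mul(2, 25)) = Mul(16, 50) = 800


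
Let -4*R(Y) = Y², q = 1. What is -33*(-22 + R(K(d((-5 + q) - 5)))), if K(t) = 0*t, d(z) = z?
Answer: 726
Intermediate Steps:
K(t) = 0
R(Y) = -Y²/4
-33*(-22 + R(K(d((-5 + q) - 5)))) = -33*(-22 - ¼*0²) = -33*(-22 - ¼*0) = -33*(-22 + 0) = -33*(-22) = 726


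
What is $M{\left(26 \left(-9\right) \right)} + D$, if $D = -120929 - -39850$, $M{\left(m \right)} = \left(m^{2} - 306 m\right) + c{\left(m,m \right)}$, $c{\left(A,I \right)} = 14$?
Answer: $45295$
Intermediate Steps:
$M{\left(m \right)} = 14 + m^{2} - 306 m$ ($M{\left(m \right)} = \left(m^{2} - 306 m\right) + 14 = 14 + m^{2} - 306 m$)
$D = -81079$ ($D = -120929 + 39850 = -81079$)
$M{\left(26 \left(-9\right) \right)} + D = \left(14 + \left(26 \left(-9\right)\right)^{2} - 306 \cdot 26 \left(-9\right)\right) - 81079 = \left(14 + \left(-234\right)^{2} - -71604\right) - 81079 = \left(14 + 54756 + 71604\right) - 81079 = 126374 - 81079 = 45295$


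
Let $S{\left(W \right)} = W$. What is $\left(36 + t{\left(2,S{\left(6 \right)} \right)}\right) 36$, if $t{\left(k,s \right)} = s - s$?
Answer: $1296$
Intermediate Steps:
$t{\left(k,s \right)} = 0$
$\left(36 + t{\left(2,S{\left(6 \right)} \right)}\right) 36 = \left(36 + 0\right) 36 = 36 \cdot 36 = 1296$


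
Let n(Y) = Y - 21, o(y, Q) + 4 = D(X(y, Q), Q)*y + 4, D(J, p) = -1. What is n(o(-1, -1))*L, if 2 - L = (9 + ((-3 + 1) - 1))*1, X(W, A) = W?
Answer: 80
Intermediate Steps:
o(y, Q) = -y (o(y, Q) = -4 + (-y + 4) = -4 + (4 - y) = -y)
n(Y) = -21 + Y
L = -4 (L = 2 - (9 + ((-3 + 1) - 1)) = 2 - (9 + (-2 - 1)) = 2 - (9 - 3) = 2 - 6 = -4)
n(o(-1, -1))*L = (-21 - 1*(-1))*(-4) = (-21 + 1)*(-4) = -20*(-4) = 80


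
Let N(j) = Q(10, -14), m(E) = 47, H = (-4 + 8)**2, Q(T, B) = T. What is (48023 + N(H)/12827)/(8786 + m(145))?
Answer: 615991031/113300891 ≈ 5.4368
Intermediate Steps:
H = 16 (H = 4**2 = 16)
N(j) = 10
(48023 + N(H)/12827)/(8786 + m(145)) = (48023 + 10/12827)/(8786 + 47) = (48023 + 10*(1/12827))/8833 = (48023 + 10/12827)*(1/8833) = (615991031/12827)*(1/8833) = 615991031/113300891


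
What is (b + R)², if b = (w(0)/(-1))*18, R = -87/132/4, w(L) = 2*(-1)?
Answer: 39778249/30976 ≈ 1284.2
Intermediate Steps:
w(L) = -2
R = -29/176 (R = -87*1/132*(¼) = -29/44*¼ = -29/176 ≈ -0.16477)
b = 36 (b = -2/(-1)*18 = -2*(-1)*18 = 2*18 = 36)
(b + R)² = (36 - 29/176)² = (6307/176)² = 39778249/30976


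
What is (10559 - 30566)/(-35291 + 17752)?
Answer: 20007/17539 ≈ 1.1407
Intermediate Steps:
(10559 - 30566)/(-35291 + 17752) = -20007/(-17539) = -20007*(-1/17539) = 20007/17539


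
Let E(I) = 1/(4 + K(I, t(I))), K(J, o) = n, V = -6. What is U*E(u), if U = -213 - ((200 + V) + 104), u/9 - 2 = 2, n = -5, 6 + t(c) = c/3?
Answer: 511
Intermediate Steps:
t(c) = -6 + c/3
K(J, o) = -5
u = 36 (u = 18 + 9*2 = 18 + 18 = 36)
E(I) = -1 (E(I) = 1/(4 - 5) = 1/(-1) = -1)
U = -511 (U = -213 - ((200 - 6) + 104) = -213 - (194 + 104) = -213 - 1*298 = -213 - 298 = -511)
U*E(u) = -511*(-1) = 511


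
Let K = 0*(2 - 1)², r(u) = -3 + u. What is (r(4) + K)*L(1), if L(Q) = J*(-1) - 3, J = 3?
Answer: -6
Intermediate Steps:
L(Q) = -6 (L(Q) = 3*(-1) - 3 = -3 - 3 = -6)
K = 0 (K = 0*1² = 0*1 = 0)
(r(4) + K)*L(1) = ((-3 + 4) + 0)*(-6) = (1 + 0)*(-6) = 1*(-6) = -6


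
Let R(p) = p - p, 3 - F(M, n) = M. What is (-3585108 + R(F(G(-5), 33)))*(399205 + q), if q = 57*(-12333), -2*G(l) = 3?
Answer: 1089069767808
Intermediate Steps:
G(l) = -3/2 (G(l) = -½*3 = -3/2)
F(M, n) = 3 - M
R(p) = 0
q = -702981
(-3585108 + R(F(G(-5), 33)))*(399205 + q) = (-3585108 + 0)*(399205 - 702981) = -3585108*(-303776) = 1089069767808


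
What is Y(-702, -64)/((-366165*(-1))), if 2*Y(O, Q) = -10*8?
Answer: -8/73233 ≈ -0.00010924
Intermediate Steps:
Y(O, Q) = -40 (Y(O, Q) = (-10*8)/2 = (½)*(-80) = -40)
Y(-702, -64)/((-366165*(-1))) = -40/((-366165*(-1))) = -40/366165 = -40*1/366165 = -8/73233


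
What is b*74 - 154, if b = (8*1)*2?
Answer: 1030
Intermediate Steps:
b = 16 (b = 8*2 = 16)
b*74 - 154 = 16*74 - 154 = 1184 - 154 = 1030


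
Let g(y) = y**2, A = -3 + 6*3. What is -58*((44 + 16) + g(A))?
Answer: -16530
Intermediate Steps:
A = 15 (A = -3 + 18 = 15)
-58*((44 + 16) + g(A)) = -58*((44 + 16) + 15**2) = -58*(60 + 225) = -58*285 = -16530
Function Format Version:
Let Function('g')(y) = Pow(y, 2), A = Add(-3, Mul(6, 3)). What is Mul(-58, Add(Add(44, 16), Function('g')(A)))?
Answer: -16530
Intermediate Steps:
A = 15 (A = Add(-3, 18) = 15)
Mul(-58, Add(Add(44, 16), Function('g')(A))) = Mul(-58, Add(Add(44, 16), Pow(15, 2))) = Mul(-58, Add(60, 225)) = Mul(-58, 285) = -16530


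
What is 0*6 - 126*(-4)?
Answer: 504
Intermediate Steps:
0*6 - 126*(-4) = 0 + 504 = 504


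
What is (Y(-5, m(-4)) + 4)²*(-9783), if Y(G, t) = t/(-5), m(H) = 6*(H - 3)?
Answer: -37605852/25 ≈ -1.5042e+6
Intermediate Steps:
m(H) = -18 + 6*H (m(H) = 6*(-3 + H) = -18 + 6*H)
Y(G, t) = -t/5 (Y(G, t) = t*(-⅕) = -t/5)
(Y(-5, m(-4)) + 4)²*(-9783) = (-(-18 + 6*(-4))/5 + 4)²*(-9783) = (-(-18 - 24)/5 + 4)²*(-9783) = (-⅕*(-42) + 4)²*(-9783) = (42/5 + 4)²*(-9783) = (62/5)²*(-9783) = (3844/25)*(-9783) = -37605852/25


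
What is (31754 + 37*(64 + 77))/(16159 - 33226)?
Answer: -36971/17067 ≈ -2.1662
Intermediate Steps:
(31754 + 37*(64 + 77))/(16159 - 33226) = (31754 + 37*141)/(-17067) = (31754 + 5217)*(-1/17067) = 36971*(-1/17067) = -36971/17067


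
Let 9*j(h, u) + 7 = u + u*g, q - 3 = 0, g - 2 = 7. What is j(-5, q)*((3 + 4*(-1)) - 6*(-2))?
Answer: 253/9 ≈ 28.111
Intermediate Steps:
g = 9 (g = 2 + 7 = 9)
q = 3 (q = 3 + 0 = 3)
j(h, u) = -7/9 + 10*u/9 (j(h, u) = -7/9 + (u + u*9)/9 = -7/9 + (u + 9*u)/9 = -7/9 + (10*u)/9 = -7/9 + 10*u/9)
j(-5, q)*((3 + 4*(-1)) - 6*(-2)) = (-7/9 + (10/9)*3)*((3 + 4*(-1)) - 6*(-2)) = (-7/9 + 10/3)*((3 - 4) + 12) = 23*(-1 + 12)/9 = (23/9)*11 = 253/9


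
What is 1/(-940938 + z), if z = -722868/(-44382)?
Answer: -7397/6959997908 ≈ -1.0628e-6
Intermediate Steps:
z = 120478/7397 (z = -722868*(-1/44382) = 120478/7397 ≈ 16.287)
1/(-940938 + z) = 1/(-940938 + 120478/7397) = 1/(-6959997908/7397) = -7397/6959997908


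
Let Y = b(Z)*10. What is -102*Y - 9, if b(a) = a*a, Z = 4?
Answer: -16329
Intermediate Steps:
b(a) = a²
Y = 160 (Y = 4²*10 = 16*10 = 160)
-102*Y - 9 = -102*160 - 9 = -16320 - 9 = -16329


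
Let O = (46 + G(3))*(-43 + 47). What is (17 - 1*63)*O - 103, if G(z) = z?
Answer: -9119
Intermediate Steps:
O = 196 (O = (46 + 3)*(-43 + 47) = 49*4 = 196)
(17 - 1*63)*O - 103 = (17 - 1*63)*196 - 103 = (17 - 63)*196 - 103 = -46*196 - 103 = -9016 - 103 = -9119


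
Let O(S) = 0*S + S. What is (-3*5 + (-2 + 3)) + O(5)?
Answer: -9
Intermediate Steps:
O(S) = S (O(S) = 0 + S = S)
(-3*5 + (-2 + 3)) + O(5) = (-3*5 + (-2 + 3)) + 5 = (-15 + 1) + 5 = -14 + 5 = -9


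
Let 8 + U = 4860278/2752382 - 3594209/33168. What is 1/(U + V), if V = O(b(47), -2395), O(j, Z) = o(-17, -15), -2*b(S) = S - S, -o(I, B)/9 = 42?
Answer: -45645503088/22484879419535 ≈ -0.0020301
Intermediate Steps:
o(I, B) = -378 (o(I, B) = -9*42 = -378)
b(S) = 0 (b(S) = -(S - S)/2 = -½*0 = 0)
O(j, Z) = -378
V = -378
U = -5230879252271/45645503088 (U = -8 + (4860278/2752382 - 3594209/33168) = -8 + (4860278*(1/2752382) - 3594209*1/33168) = -8 + (2430139/1376191 - 3594209/33168) = -8 - 4865715227567/45645503088 = -5230879252271/45645503088 ≈ -114.60)
1/(U + V) = 1/(-5230879252271/45645503088 - 378) = 1/(-22484879419535/45645503088) = -45645503088/22484879419535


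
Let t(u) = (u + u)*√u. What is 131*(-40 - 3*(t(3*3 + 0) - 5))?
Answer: -24497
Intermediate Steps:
t(u) = 2*u^(3/2) (t(u) = (2*u)*√u = 2*u^(3/2))
131*(-40 - 3*(t(3*3 + 0) - 5)) = 131*(-40 - 3*(2*(3*3 + 0)^(3/2) - 5)) = 131*(-40 - 3*(2*(9 + 0)^(3/2) - 5)) = 131*(-40 - 3*(2*9^(3/2) - 5)) = 131*(-40 - 3*(2*27 - 5)) = 131*(-40 - 3*(54 - 5)) = 131*(-40 - 3*49) = 131*(-40 - 147) = 131*(-187) = -24497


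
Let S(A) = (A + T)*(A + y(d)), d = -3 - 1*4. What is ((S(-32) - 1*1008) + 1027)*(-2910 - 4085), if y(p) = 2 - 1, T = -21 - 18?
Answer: -15528900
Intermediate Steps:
T = -39
d = -7 (d = -3 - 4 = -7)
y(p) = 1
S(A) = (1 + A)*(-39 + A) (S(A) = (A - 39)*(A + 1) = (-39 + A)*(1 + A) = (1 + A)*(-39 + A))
((S(-32) - 1*1008) + 1027)*(-2910 - 4085) = (((-39 + (-32)**2 - 38*(-32)) - 1*1008) + 1027)*(-2910 - 4085) = (((-39 + 1024 + 1216) - 1008) + 1027)*(-6995) = ((2201 - 1008) + 1027)*(-6995) = (1193 + 1027)*(-6995) = 2220*(-6995) = -15528900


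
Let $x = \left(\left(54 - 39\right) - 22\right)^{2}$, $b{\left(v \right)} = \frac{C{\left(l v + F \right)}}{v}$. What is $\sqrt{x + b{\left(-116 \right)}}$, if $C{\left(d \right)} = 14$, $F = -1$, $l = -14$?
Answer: $\frac{9 \sqrt{2030}}{58} \approx 6.9914$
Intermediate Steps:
$b{\left(v \right)} = \frac{14}{v}$
$x = 49$ ($x = \left(15 - 22\right)^{2} = \left(-7\right)^{2} = 49$)
$\sqrt{x + b{\left(-116 \right)}} = \sqrt{49 + \frac{14}{-116}} = \sqrt{49 + 14 \left(- \frac{1}{116}\right)} = \sqrt{49 - \frac{7}{58}} = \sqrt{\frac{2835}{58}} = \frac{9 \sqrt{2030}}{58}$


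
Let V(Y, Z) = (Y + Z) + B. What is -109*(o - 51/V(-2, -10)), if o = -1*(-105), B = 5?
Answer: -85674/7 ≈ -12239.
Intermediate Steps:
o = 105
V(Y, Z) = 5 + Y + Z (V(Y, Z) = (Y + Z) + 5 = 5 + Y + Z)
-109*(o - 51/V(-2, -10)) = -109*(105 - 51/(5 - 2 - 10)) = -109*(105 - 51/(-7)) = -109*(105 - 51*(-⅐)) = -109*(105 + 51/7) = -109*786/7 = -85674/7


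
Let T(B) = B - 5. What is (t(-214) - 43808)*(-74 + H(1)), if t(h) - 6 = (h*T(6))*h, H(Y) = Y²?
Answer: -145562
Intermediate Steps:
T(B) = -5 + B
t(h) = 6 + h² (t(h) = 6 + (h*(-5 + 6))*h = 6 + (h*1)*h = 6 + h*h = 6 + h²)
(t(-214) - 43808)*(-74 + H(1)) = ((6 + (-214)²) - 43808)*(-74 + 1²) = ((6 + 45796) - 43808)*(-74 + 1) = (45802 - 43808)*(-73) = 1994*(-73) = -145562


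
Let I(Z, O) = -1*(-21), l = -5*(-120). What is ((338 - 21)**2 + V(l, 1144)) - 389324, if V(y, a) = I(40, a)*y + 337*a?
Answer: 109293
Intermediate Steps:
l = 600
I(Z, O) = 21
V(y, a) = 21*y + 337*a
((338 - 21)**2 + V(l, 1144)) - 389324 = ((338 - 21)**2 + (21*600 + 337*1144)) - 389324 = (317**2 + (12600 + 385528)) - 389324 = (100489 + 398128) - 389324 = 498617 - 389324 = 109293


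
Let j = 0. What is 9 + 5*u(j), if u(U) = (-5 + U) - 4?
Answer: -36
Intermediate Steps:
u(U) = -9 + U
9 + 5*u(j) = 9 + 5*(-9 + 0) = 9 + 5*(-9) = 9 - 45 = -36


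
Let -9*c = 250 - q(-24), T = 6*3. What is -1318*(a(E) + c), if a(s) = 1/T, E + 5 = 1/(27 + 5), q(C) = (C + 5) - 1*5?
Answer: 360473/9 ≈ 40053.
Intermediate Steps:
T = 18
q(C) = C (q(C) = (5 + C) - 5 = C)
E = -159/32 (E = -5 + 1/(27 + 5) = -5 + 1/32 = -159/32 ≈ -4.9688)
c = -274/9 (c = -(250 - 1*(-24))/9 = -(250 + 24)/9 = -1/9*274 = -274/9 ≈ -30.444)
a(s) = 1/18
-1318*(a(E) + c) = -1318*(1/18 - 274/9) = -1318*(-547/18) = 360473/9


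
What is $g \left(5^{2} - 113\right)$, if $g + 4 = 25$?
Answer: $-1848$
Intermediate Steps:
$g = 21$ ($g = -4 + 25 = 21$)
$g \left(5^{2} - 113\right) = 21 \left(5^{2} - 113\right) = 21 \left(25 - 113\right) = 21 \left(-88\right) = -1848$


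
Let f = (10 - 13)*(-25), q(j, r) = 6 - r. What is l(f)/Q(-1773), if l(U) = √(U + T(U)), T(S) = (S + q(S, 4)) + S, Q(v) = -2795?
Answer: -√227/2795 ≈ -0.0053905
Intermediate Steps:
f = 75 (f = -3*(-25) = 75)
T(S) = 2 + 2*S (T(S) = (S + (6 - 1*4)) + S = (S + (6 - 4)) + S = (S + 2) + S = (2 + S) + S = 2 + 2*S)
l(U) = √(2 + 3*U) (l(U) = √(U + (2 + 2*U)) = √(2 + 3*U))
l(f)/Q(-1773) = √(2 + 3*75)/(-2795) = √(2 + 225)*(-1/2795) = √227*(-1/2795) = -√227/2795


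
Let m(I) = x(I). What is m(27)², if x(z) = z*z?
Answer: 531441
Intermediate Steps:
x(z) = z²
m(I) = I²
m(27)² = (27²)² = 729² = 531441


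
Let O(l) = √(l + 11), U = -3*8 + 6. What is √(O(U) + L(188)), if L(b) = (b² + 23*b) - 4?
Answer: √(39664 + I*√7) ≈ 199.16 + 0.0066*I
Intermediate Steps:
U = -18 (U = -24 + 6 = -18)
L(b) = -4 + b² + 23*b
O(l) = √(11 + l)
√(O(U) + L(188)) = √(√(11 - 18) + (-4 + 188² + 23*188)) = √(√(-7) + (-4 + 35344 + 4324)) = √(I*√7 + 39664) = √(39664 + I*√7)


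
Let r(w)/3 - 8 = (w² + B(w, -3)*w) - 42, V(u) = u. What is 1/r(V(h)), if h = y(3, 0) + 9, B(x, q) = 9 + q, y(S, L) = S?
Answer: 1/546 ≈ 0.0018315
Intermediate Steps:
h = 12 (h = 3 + 9 = 12)
r(w) = -102 + 3*w² + 18*w (r(w) = 24 + 3*((w² + (9 - 3)*w) - 42) = 24 + 3*((w² + 6*w) - 42) = 24 + 3*(-42 + w² + 6*w) = 24 + (-126 + 3*w² + 18*w) = -102 + 3*w² + 18*w)
1/r(V(h)) = 1/(-102 + 3*12² + 18*12) = 1/(-102 + 3*144 + 216) = 1/(-102 + 432 + 216) = 1/546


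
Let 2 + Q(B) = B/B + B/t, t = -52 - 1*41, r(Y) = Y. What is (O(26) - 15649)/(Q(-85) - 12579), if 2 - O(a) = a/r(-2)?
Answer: 1453962/1169855 ≈ 1.2429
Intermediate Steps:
O(a) = 2 + a/2 (O(a) = 2 - a/(-2) = 2 - a*(-1)/2 = 2 - (-1)*a/2 = 2 + a/2)
t = -93 (t = -52 - 41 = -93)
Q(B) = -1 - B/93 (Q(B) = -2 + (B/B + B/(-93)) = -2 + (1 + B*(-1/93)) = -2 + (1 - B/93) = -1 - B/93)
(O(26) - 15649)/(Q(-85) - 12579) = ((2 + (1/2)*26) - 15649)/((-1 - 1/93*(-85)) - 12579) = ((2 + 13) - 15649)/((-1 + 85/93) - 12579) = (15 - 15649)/(-8/93 - 12579) = -15634/(-1169855/93) = -15634*(-93/1169855) = 1453962/1169855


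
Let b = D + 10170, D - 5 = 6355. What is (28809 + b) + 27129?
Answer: 72468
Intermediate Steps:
D = 6360 (D = 5 + 6355 = 6360)
b = 16530 (b = 6360 + 10170 = 16530)
(28809 + b) + 27129 = (28809 + 16530) + 27129 = 45339 + 27129 = 72468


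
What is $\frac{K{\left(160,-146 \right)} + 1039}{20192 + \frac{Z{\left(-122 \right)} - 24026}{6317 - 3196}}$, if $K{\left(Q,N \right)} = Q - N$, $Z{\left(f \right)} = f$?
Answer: $\frac{4197745}{62995084} \approx 0.066636$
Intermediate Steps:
$\frac{K{\left(160,-146 \right)} + 1039}{20192 + \frac{Z{\left(-122 \right)} - 24026}{6317 - 3196}} = \frac{\left(160 - -146\right) + 1039}{20192 + \frac{-122 - 24026}{6317 - 3196}} = \frac{\left(160 + 146\right) + 1039}{20192 - \frac{24148}{3121}} = \frac{306 + 1039}{20192 - \frac{24148}{3121}} = \frac{1345}{20192 - \frac{24148}{3121}} = \frac{1345}{\frac{62995084}{3121}} = 1345 \cdot \frac{3121}{62995084} = \frac{4197745}{62995084}$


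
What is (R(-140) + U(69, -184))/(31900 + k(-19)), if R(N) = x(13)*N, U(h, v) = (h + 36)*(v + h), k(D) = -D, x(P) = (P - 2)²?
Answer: -29015/31919 ≈ -0.90902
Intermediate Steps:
x(P) = (-2 + P)²
U(h, v) = (36 + h)*(h + v)
R(N) = 121*N (R(N) = (-2 + 13)²*N = 11²*N = 121*N)
(R(-140) + U(69, -184))/(31900 + k(-19)) = (121*(-140) + (69² + 36*69 + 36*(-184) + 69*(-184)))/(31900 - 1*(-19)) = (-16940 + (4761 + 2484 - 6624 - 12696))/(31900 + 19) = (-16940 - 12075)/31919 = -29015*1/31919 = -29015/31919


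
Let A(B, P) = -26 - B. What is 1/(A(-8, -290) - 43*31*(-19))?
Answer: 1/25309 ≈ 3.9512e-5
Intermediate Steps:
1/(A(-8, -290) - 43*31*(-19)) = 1/((-26 - 1*(-8)) - 43*31*(-19)) = 1/((-26 + 8) - 1333*(-19)) = 1/(-18 + 25327) = 1/25309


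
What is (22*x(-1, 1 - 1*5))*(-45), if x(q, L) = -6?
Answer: 5940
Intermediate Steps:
(22*x(-1, 1 - 1*5))*(-45) = (22*(-6))*(-45) = -132*(-45) = 5940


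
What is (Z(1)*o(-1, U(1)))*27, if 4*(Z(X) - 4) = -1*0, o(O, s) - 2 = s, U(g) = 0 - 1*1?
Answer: 108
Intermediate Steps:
U(g) = -1 (U(g) = 0 - 1 = -1)
o(O, s) = 2 + s
Z(X) = 4 (Z(X) = 4 + (-1*0)/4 = 4 + (1/4)*0 = 4 + 0 = 4)
(Z(1)*o(-1, U(1)))*27 = (4*(2 - 1))*27 = (4*1)*27 = 4*27 = 108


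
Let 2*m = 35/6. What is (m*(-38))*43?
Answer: -28595/6 ≈ -4765.8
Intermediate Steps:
m = 35/12 (m = (35/6)/2 = (35*(1/6))/2 = (1/2)*(35/6) = 35/12 ≈ 2.9167)
(m*(-38))*43 = ((35/12)*(-38))*43 = -665/6*43 = -28595/6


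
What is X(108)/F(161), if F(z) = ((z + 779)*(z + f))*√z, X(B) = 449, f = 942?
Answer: 449*√161/166928020 ≈ 3.4129e-5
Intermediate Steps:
F(z) = √z*(779 + z)*(942 + z) (F(z) = ((z + 779)*(z + 942))*√z = ((779 + z)*(942 + z))*√z = √z*(779 + z)*(942 + z))
X(108)/F(161) = 449/((√161*(733818 + 161² + 1721*161))) = 449/((√161*(733818 + 25921 + 277081))) = 449/((√161*1036820)) = 449/((1036820*√161)) = 449*(√161/166928020) = 449*√161/166928020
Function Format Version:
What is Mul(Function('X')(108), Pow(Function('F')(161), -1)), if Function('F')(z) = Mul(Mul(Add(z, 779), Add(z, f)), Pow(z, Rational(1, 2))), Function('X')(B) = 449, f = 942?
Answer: Mul(Rational(449, 166928020), Pow(161, Rational(1, 2))) ≈ 3.4129e-5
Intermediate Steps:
Function('F')(z) = Mul(Pow(z, Rational(1, 2)), Add(779, z), Add(942, z)) (Function('F')(z) = Mul(Mul(Add(z, 779), Add(z, 942)), Pow(z, Rational(1, 2))) = Mul(Mul(Add(779, z), Add(942, z)), Pow(z, Rational(1, 2))) = Mul(Pow(z, Rational(1, 2)), Add(779, z), Add(942, z)))
Mul(Function('X')(108), Pow(Function('F')(161), -1)) = Mul(449, Pow(Mul(Pow(161, Rational(1, 2)), Add(733818, Pow(161, 2), Mul(1721, 161))), -1)) = Mul(449, Pow(Mul(Pow(161, Rational(1, 2)), Add(733818, 25921, 277081)), -1)) = Mul(449, Pow(Mul(Pow(161, Rational(1, 2)), 1036820), -1)) = Mul(449, Pow(Mul(1036820, Pow(161, Rational(1, 2))), -1)) = Mul(449, Mul(Rational(1, 166928020), Pow(161, Rational(1, 2)))) = Mul(Rational(449, 166928020), Pow(161, Rational(1, 2)))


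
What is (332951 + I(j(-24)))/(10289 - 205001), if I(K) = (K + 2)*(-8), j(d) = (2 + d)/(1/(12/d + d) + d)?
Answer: -65364801/38228456 ≈ -1.7098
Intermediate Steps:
j(d) = (2 + d)/(d + 1/(d + 12/d)) (j(d) = (2 + d)/(1/(d + 12/d) + d) = (2 + d)/(d + 1/(d + 12/d)))
I(K) = -16 - 8*K (I(K) = (2 + K)*(-8) = -16 - 8*K)
(332951 + I(j(-24)))/(10289 - 205001) = (332951 + (-16 - 8*(24 + (-24)³ + 2*(-24)² + 12*(-24))/((-24)*(13 + (-24)²))))/(10289 - 205001) = (332951 + (-16 - (-1)*(24 - 13824 + 2*576 - 288)/(3*(13 + 576))))/(-194712) = (332951 + (-16 - (-1)*(24 - 13824 + 1152 - 288)/(3*589)))*(-1/194712) = (332951 + (-16 - (-1)*(-12936)/(3*589)))*(-1/194712) = (332951 + (-16 - 8*539/589))*(-1/194712) = (332951 + (-16 - 4312/589))*(-1/194712) = (332951 - 13736/589)*(-1/194712) = (196094403/589)*(-1/194712) = -65364801/38228456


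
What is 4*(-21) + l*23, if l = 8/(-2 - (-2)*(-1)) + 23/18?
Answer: -1811/18 ≈ -100.61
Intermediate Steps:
l = -13/18 (l = 8/(-2 - 1*2) + 23*(1/18) = 8/(-2 - 2) + 23/18 = 8/(-4) + 23/18 = 8*(-1/4) + 23/18 = -2 + 23/18 = -13/18 ≈ -0.72222)
4*(-21) + l*23 = 4*(-21) - 13/18*23 = -84 - 299/18 = -1811/18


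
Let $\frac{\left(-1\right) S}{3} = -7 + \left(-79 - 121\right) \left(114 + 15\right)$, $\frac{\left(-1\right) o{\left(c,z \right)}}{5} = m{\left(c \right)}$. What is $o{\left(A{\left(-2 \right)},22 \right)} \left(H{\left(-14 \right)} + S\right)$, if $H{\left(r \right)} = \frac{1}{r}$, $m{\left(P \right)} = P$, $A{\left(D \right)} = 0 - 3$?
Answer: $\frac{16258395}{14} \approx 1.1613 \cdot 10^{6}$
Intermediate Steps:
$A{\left(D \right)} = -3$
$o{\left(c,z \right)} = - 5 c$
$S = 77421$ ($S = - 3 \left(-7 + \left(-79 - 121\right) \left(114 + 15\right)\right) = - 3 \left(-7 - 25800\right) = \left(-3\right) \left(-25807\right) = 77421$)
$o{\left(A{\left(-2 \right)},22 \right)} \left(H{\left(-14 \right)} + S\right) = \left(-5\right) \left(-3\right) \left(\frac{1}{-14} + 77421\right) = 15 \left(- \frac{1}{14} + 77421\right) = 15 \cdot \frac{1083893}{14} = \frac{16258395}{14}$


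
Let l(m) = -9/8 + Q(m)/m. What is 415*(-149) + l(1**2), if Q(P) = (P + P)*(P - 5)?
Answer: -494753/8 ≈ -61844.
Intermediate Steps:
Q(P) = 2*P*(-5 + P) (Q(P) = (2*P)*(-5 + P) = 2*P*(-5 + P))
l(m) = -89/8 + 2*m (l(m) = -9/8 + (2*m*(-5 + m))/m = -9*1/8 + (-10 + 2*m) = -9/8 + (-10 + 2*m) = -89/8 + 2*m)
415*(-149) + l(1**2) = 415*(-149) + (-89/8 + 2*1**2) = -61835 + (-89/8 + 2*1) = -61835 + (-89/8 + 2) = -61835 - 73/8 = -494753/8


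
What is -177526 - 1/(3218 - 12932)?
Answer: -1724487563/9714 ≈ -1.7753e+5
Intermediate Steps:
-177526 - 1/(3218 - 12932) = -177526 - 1/(-9714) = -177526 - 1*(-1/9714) = -177526 + 1/9714 = -1724487563/9714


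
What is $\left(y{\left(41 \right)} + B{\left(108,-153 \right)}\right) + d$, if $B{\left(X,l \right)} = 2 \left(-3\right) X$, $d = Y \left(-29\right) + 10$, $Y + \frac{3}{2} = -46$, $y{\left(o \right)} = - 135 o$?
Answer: $- \frac{9591}{2} \approx -4795.5$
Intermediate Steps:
$Y = - \frac{95}{2}$ ($Y = - \frac{3}{2} - 46 = - \frac{95}{2} \approx -47.5$)
$d = \frac{2775}{2}$ ($d = \left(- \frac{95}{2}\right) \left(-29\right) + 10 = \frac{2755}{2} + 10 = \frac{2775}{2} \approx 1387.5$)
$B{\left(X,l \right)} = - 6 X$
$\left(y{\left(41 \right)} + B{\left(108,-153 \right)}\right) + d = \left(\left(-135\right) 41 - 648\right) + \frac{2775}{2} = \left(-5535 - 648\right) + \frac{2775}{2} = -6183 + \frac{2775}{2} = - \frac{9591}{2}$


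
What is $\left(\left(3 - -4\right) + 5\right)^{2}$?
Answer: $144$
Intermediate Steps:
$\left(\left(3 - -4\right) + 5\right)^{2} = \left(\left(3 + 4\right) + 5\right)^{2} = \left(7 + 5\right)^{2} = 12^{2} = 144$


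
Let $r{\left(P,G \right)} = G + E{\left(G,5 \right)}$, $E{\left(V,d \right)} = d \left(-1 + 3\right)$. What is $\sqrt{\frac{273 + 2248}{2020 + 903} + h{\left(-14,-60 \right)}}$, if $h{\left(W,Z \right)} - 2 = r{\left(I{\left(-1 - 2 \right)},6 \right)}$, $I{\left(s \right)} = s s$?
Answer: $\frac{\sqrt{161159605}}{2923} \approx 4.3431$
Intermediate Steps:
$I{\left(s \right)} = s^{2}$
$E{\left(V,d \right)} = 2 d$ ($E{\left(V,d \right)} = d 2 = 2 d$)
$r{\left(P,G \right)} = 10 + G$ ($r{\left(P,G \right)} = G + 2 \cdot 5 = G + 10 = 10 + G$)
$h{\left(W,Z \right)} = 18$ ($h{\left(W,Z \right)} = 2 + \left(10 + 6\right) = 2 + 16 = 18$)
$\sqrt{\frac{273 + 2248}{2020 + 903} + h{\left(-14,-60 \right)}} = \sqrt{\frac{273 + 2248}{2020 + 903} + 18} = \sqrt{\frac{2521}{2923} + 18} = \sqrt{\frac{55135}{2923}} = \frac{\sqrt{161159605}}{2923}$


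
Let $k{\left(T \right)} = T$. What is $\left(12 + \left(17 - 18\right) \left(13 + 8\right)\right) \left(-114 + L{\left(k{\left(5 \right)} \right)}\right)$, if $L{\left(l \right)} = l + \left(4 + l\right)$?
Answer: $900$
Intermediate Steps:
$L{\left(l \right)} = 4 + 2 l$
$\left(12 + \left(17 - 18\right) \left(13 + 8\right)\right) \left(-114 + L{\left(k{\left(5 \right)} \right)}\right) = \left(12 + \left(17 - 18\right) \left(13 + 8\right)\right) \left(-114 + \left(4 + 2 \cdot 5\right)\right) = \left(12 - 21\right) \left(-114 + \left(4 + 10\right)\right) = \left(12 - 21\right) \left(-114 + 14\right) = \left(-9\right) \left(-100\right) = 900$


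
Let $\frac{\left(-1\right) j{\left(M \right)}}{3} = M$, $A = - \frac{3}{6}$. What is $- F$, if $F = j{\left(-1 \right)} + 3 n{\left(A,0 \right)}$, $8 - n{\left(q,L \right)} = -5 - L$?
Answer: $-42$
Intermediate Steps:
$A = - \frac{1}{2}$ ($A = \left(-3\right) \frac{1}{6} = - \frac{1}{2} \approx -0.5$)
$j{\left(M \right)} = - 3 M$
$n{\left(q,L \right)} = 13 + L$ ($n{\left(q,L \right)} = 8 - \left(-5 - L\right) = 8 + \left(5 + L\right) = 13 + L$)
$F = 42$ ($F = \left(-3\right) \left(-1\right) + 3 \left(13 + 0\right) = 3 + 3 \cdot 13 = 3 + 39 = 42$)
$- F = \left(-1\right) 42 = -42$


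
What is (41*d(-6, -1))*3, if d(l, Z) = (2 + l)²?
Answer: 1968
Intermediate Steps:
(41*d(-6, -1))*3 = (41*(2 - 6)²)*3 = (41*(-4)²)*3 = (41*16)*3 = 656*3 = 1968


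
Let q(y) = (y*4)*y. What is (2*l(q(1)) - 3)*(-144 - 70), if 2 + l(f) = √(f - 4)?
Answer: 1498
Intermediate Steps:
q(y) = 4*y² (q(y) = (4*y)*y = 4*y²)
l(f) = -2 + √(-4 + f) (l(f) = -2 + √(f - 4) = -2 + √(-4 + f))
(2*l(q(1)) - 3)*(-144 - 70) = (2*(-2 + √(-4 + 4*1²)) - 3)*(-144 - 70) = (2*(-2 + √(-4 + 4*1)) - 3)*(-214) = (2*(-2 + √(-4 + 4)) - 3)*(-214) = (2*(-2 + √0) - 3)*(-214) = (2*(-2 + 0) - 3)*(-214) = (2*(-2) - 3)*(-214) = (-4 - 3)*(-214) = -7*(-214) = 1498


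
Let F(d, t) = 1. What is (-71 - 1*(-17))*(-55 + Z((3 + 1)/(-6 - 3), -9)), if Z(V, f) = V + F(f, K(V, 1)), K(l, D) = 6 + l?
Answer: 2940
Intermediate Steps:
Z(V, f) = 1 + V (Z(V, f) = V + 1 = 1 + V)
(-71 - 1*(-17))*(-55 + Z((3 + 1)/(-6 - 3), -9)) = (-71 - 1*(-17))*(-55 + (1 + (3 + 1)/(-6 - 3))) = (-71 + 17)*(-55 + (1 + 4/(-9))) = -54*(-55 + (1 + 4*(-⅑))) = -54*(-55 + (1 - 4/9)) = -54*(-55 + 5/9) = -54*(-490/9) = 2940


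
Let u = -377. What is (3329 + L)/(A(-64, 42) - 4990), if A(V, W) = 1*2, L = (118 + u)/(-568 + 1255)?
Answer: -571691/856689 ≈ -0.66733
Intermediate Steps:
L = -259/687 (L = (118 - 377)/(-568 + 1255) = -259/687 ≈ -0.37700)
A(V, W) = 2
(3329 + L)/(A(-64, 42) - 4990) = (3329 - 259/687)/(2 - 4990) = (2286764/687)/(-4988) = (2286764/687)*(-1/4988) = -571691/856689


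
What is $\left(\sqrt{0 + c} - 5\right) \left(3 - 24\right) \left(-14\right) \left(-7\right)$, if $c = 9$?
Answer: $4116$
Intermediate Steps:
$\left(\sqrt{0 + c} - 5\right) \left(3 - 24\right) \left(-14\right) \left(-7\right) = \left(\sqrt{0 + 9} - 5\right) \left(3 - 24\right) \left(-14\right) \left(-7\right) = \left(\sqrt{9} - 5\right) \left(-21\right) \left(-14\right) \left(-7\right) = \left(3 - 5\right) \left(-21\right) \left(-14\right) \left(-7\right) = \left(-2\right) \left(-21\right) \left(-14\right) \left(-7\right) = 42 \left(-14\right) \left(-7\right) = \left(-588\right) \left(-7\right) = 4116$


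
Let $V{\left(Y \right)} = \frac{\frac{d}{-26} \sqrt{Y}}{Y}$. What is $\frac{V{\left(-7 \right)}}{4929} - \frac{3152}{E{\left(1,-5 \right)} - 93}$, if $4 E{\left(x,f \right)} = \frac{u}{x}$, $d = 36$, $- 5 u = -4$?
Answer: $\frac{985}{29} + \frac{6 i \sqrt{7}}{149513} \approx 33.966 + 0.00010617 i$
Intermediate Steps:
$u = \frac{4}{5}$ ($u = \left(- \frac{1}{5}\right) \left(-4\right) = \frac{4}{5} \approx 0.8$)
$E{\left(x,f \right)} = \frac{1}{5 x}$ ($E{\left(x,f \right)} = \frac{\frac{4}{5} \frac{1}{x}}{4} = \frac{1}{5 x}$)
$V{\left(Y \right)} = - \frac{18}{13 \sqrt{Y}}$ ($V{\left(Y \right)} = \frac{\frac{36}{-26} \sqrt{Y}}{Y} = \frac{36 \left(- \frac{1}{26}\right) \sqrt{Y}}{Y} = \frac{\left(- \frac{18}{13}\right) \sqrt{Y}}{Y} = - \frac{18}{13 \sqrt{Y}}$)
$\frac{V{\left(-7 \right)}}{4929} - \frac{3152}{E{\left(1,-5 \right)} - 93} = \frac{\left(- \frac{18}{13}\right) \frac{1}{\sqrt{-7}}}{4929} - \frac{3152}{\frac{1}{5 \cdot 1} - 93} = - \frac{18 \left(- \frac{i \sqrt{7}}{7}\right)}{13} \cdot \frac{1}{4929} - \frac{3152}{\frac{1}{5} \cdot 1 - 93} = \frac{18 i \sqrt{7}}{91} \cdot \frac{1}{4929} - \frac{3152}{\frac{1}{5} - 93} = \frac{6 i \sqrt{7}}{149513} - \frac{3152}{- \frac{464}{5}} = \frac{6 i \sqrt{7}}{149513} - - \frac{985}{29} = \frac{6 i \sqrt{7}}{149513} + \frac{985}{29} = \frac{985}{29} + \frac{6 i \sqrt{7}}{149513}$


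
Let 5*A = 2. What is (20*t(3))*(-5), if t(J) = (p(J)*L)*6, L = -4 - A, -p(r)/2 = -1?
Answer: 5280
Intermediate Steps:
A = 2/5 (A = (1/5)*2 = 2/5 ≈ 0.40000)
p(r) = 2 (p(r) = -2*(-1) = 2)
L = -22/5 (L = -4 - 1*2/5 = -4 - 2/5 = -22/5 ≈ -4.4000)
t(J) = -264/5 (t(J) = (2*(-22/5))*6 = -44/5*6 = -264/5)
(20*t(3))*(-5) = (20*(-264/5))*(-5) = -1056*(-5) = 5280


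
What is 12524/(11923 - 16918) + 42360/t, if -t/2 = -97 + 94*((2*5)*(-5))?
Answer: 5079608/2662335 ≈ 1.9080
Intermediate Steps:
t = 9594 (t = -2*(-97 + 94*((2*5)*(-5))) = -2*(-97 + 94*(10*(-5))) = -2*(-97 + 94*(-50)) = -2*(-97 - 4700) = -2*(-4797) = 9594)
12524/(11923 - 16918) + 42360/t = 12524/(11923 - 16918) + 42360/9594 = 12524/(-4995) + 42360*(1/9594) = 12524*(-1/4995) + 7060/1599 = -12524/4995 + 7060/1599 = 5079608/2662335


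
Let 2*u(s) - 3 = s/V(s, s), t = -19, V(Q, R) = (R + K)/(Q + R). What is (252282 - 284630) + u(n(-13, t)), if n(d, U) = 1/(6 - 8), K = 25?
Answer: -1584978/49 ≈ -32347.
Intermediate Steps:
V(Q, R) = (25 + R)/(Q + R) (V(Q, R) = (R + 25)/(Q + R) = (25 + R)/(Q + R))
n(d, U) = -½ (n(d, U) = 1/(-2) = -½)
u(s) = 3/2 + s²/(25 + s) (u(s) = 3/2 + (s/(((25 + s)/(s + s))))/2 = 3/2 + (s/(((25 + s)/((2*s)))))/2 = 3/2 + (s/(((1/(2*s))*(25 + s))))/2 = 3/2 + (s/(((25 + s)/(2*s))))/2 = 3/2 + (s*(2*s/(25 + s)))/2 = 3/2 + (2*s²/(25 + s))/2 = 3/2 + s²/(25 + s))
(252282 - 284630) + u(n(-13, t)) = (252282 - 284630) + (75 + 2*(-½)² + 3*(-½))/(2*(25 - ½)) = -32348 + (75 + 2*(¼) - 3/2)/(2*(49/2)) = -32348 + (½)*(2/49)*(75 + ½ - 3/2) = -32348 + (½)*(2/49)*74 = -32348 + 74/49 = -1584978/49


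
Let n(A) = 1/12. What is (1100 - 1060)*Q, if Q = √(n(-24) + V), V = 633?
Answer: 20*√22791/3 ≈ 1006.4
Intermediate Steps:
n(A) = 1/12 (n(A) = 1*(1/12) = 1/12)
Q = √22791/6 (Q = √(1/12 + 633) = √(7597/12) = √22791/6 ≈ 25.161)
(1100 - 1060)*Q = (1100 - 1060)*(√22791/6) = 40*(√22791/6) = 20*√22791/3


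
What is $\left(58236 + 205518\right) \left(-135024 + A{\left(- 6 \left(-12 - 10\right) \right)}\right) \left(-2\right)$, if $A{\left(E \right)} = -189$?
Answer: $71325939204$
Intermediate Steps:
$\left(58236 + 205518\right) \left(-135024 + A{\left(- 6 \left(-12 - 10\right) \right)}\right) \left(-2\right) = \left(58236 + 205518\right) \left(-135024 - 189\right) \left(-2\right) = 263754 \left(-135213\right) \left(-2\right) = \left(-35662969602\right) \left(-2\right) = 71325939204$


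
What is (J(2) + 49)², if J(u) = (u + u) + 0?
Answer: 2809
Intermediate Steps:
J(u) = 2*u (J(u) = 2*u + 0 = 2*u)
(J(2) + 49)² = (2*2 + 49)² = (4 + 49)² = 53² = 2809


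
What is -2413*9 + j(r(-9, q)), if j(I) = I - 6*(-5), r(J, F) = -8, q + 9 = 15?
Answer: -21695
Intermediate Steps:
q = 6 (q = -9 + 15 = 6)
j(I) = 30 + I (j(I) = I + 30 = 30 + I)
-2413*9 + j(r(-9, q)) = -2413*9 + (30 - 8) = -21717 + 22 = -21695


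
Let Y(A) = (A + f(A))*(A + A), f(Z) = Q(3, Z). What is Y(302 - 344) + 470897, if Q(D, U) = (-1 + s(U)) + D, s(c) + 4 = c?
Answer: 478121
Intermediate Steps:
s(c) = -4 + c
Q(D, U) = -5 + D + U (Q(D, U) = (-1 + (-4 + U)) + D = (-5 + U) + D = -5 + D + U)
f(Z) = -2 + Z (f(Z) = -5 + 3 + Z = -2 + Z)
Y(A) = 2*A*(-2 + 2*A) (Y(A) = (A + (-2 + A))*(A + A) = (-2 + 2*A)*(2*A) = 2*A*(-2 + 2*A))
Y(302 - 344) + 470897 = 4*(302 - 344)*(-1 + (302 - 344)) + 470897 = 4*(-42)*(-1 - 42) + 470897 = 4*(-42)*(-43) + 470897 = 7224 + 470897 = 478121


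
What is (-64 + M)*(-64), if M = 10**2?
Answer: -2304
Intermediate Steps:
M = 100
(-64 + M)*(-64) = (-64 + 100)*(-64) = 36*(-64) = -2304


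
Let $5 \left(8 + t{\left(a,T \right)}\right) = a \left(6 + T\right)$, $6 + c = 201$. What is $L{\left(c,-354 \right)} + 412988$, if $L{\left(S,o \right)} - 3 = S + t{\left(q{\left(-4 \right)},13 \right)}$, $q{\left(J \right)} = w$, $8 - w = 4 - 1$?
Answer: $413197$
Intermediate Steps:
$c = 195$ ($c = -6 + 201 = 195$)
$w = 5$ ($w = 8 - \left(4 - 1\right) = 8 - 3 = 5$)
$q{\left(J \right)} = 5$
$t{\left(a,T \right)} = -8 + \frac{a \left(6 + T\right)}{5}$
$L{\left(S,o \right)} = 14 + S$ ($L{\left(S,o \right)} = 3 + \left(S + \left(-8 + \frac{6}{5} \cdot 5 + \frac{1}{5} \cdot 13 \cdot 5\right)\right) = 3 + \left(S + \left(-8 + 6 + 13\right)\right) = 3 + \left(S + 11\right) = 3 + \left(11 + S\right) = 14 + S$)
$L{\left(c,-354 \right)} + 412988 = \left(14 + 195\right) + 412988 = 209 + 412988 = 413197$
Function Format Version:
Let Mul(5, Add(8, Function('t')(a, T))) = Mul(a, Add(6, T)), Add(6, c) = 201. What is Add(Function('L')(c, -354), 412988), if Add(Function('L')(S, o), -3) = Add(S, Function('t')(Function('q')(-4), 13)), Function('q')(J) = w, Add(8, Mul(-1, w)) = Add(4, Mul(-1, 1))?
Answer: 413197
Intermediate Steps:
c = 195 (c = Add(-6, 201) = 195)
w = 5 (w = Add(8, Mul(-1, Add(4, Mul(-1, 1)))) = Add(8, Mul(-1, Add(4, -1))) = Add(8, Mul(-1, 3)) = Add(8, -3) = 5)
Function('q')(J) = 5
Function('t')(a, T) = Add(-8, Mul(Rational(1, 5), a, Add(6, T))) (Function('t')(a, T) = Add(-8, Mul(Rational(1, 5), Mul(a, Add(6, T)))) = Add(-8, Mul(Rational(1, 5), a, Add(6, T))))
Function('L')(S, o) = Add(14, S) (Function('L')(S, o) = Add(3, Add(S, Add(-8, Mul(Rational(6, 5), 5), Mul(Rational(1, 5), 13, 5)))) = Add(3, Add(S, Add(-8, 6, 13))) = Add(3, Add(S, 11)) = Add(3, Add(11, S)) = Add(14, S))
Add(Function('L')(c, -354), 412988) = Add(Add(14, 195), 412988) = Add(209, 412988) = 413197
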